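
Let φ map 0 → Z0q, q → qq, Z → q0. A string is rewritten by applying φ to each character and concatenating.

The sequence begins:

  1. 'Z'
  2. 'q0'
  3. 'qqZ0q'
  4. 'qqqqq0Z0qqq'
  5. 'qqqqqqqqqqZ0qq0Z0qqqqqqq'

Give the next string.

qqqqqqqqqqqqqqqqqqqqq0Z0qqqqqZ0qq0Z0qqqqqqqqqqqqqqq

φ(qqqqqqqqqqZ0qq0Z0qqqqqqq) expands symbol-by-symbol to qq qq qq qq qq qq qq qq qq qq q0 Z0q qq qq Z0q q0 Z0q qq qq qq qq qq qq qq; joining the 24 pieces gives the next term.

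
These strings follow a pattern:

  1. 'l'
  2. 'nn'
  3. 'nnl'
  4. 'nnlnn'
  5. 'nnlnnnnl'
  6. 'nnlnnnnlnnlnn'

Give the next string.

nnlnnnnlnnlnnnnlnnnnl

Each term (from the third on) is the previous term followed by the one before it: term 3 = nn·l = nnl.
The next term joins nnlnnnnlnnlnn and nnlnnnnl.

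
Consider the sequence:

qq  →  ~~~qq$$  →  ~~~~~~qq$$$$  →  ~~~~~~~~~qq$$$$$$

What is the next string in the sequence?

~~~~~~~~~~~~qq$$$$$$$$

Every step adds ~~~ to the front and $$ to the end of the previous string.
So the next term is ~~~·~~~~~~~~~qq$$$$$$·$$.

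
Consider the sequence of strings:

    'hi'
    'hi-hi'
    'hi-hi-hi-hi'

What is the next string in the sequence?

hi-hi-hi-hi-hi-hi-hi-hi

Every step duplicates the string with '-' between the halves.
So the next term is two copies of hi-hi-hi-hi with '-' between the halves.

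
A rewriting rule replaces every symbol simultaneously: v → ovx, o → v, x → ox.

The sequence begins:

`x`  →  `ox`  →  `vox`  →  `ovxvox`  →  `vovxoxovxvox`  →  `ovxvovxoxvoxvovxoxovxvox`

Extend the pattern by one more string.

vovxoxovxvovxoxvoxovxvoxovxvovxoxvoxvovxoxovxvox

Applying the rule to each of the 24 symbols of ovxvovxoxvoxvovxoxovxvox gives the pieces v ovx ox ovx v ovx ox v ox ovx v ox ovx v ovx ox v ox v ovx ox ovx v ox, which concatenate to the answer.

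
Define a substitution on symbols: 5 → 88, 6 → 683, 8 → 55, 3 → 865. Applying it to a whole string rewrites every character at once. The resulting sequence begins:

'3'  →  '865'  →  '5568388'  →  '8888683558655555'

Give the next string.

55555555683558658888556838888888888

Replace each of the 16 characters of 8888683558655555 in place — 55 55 55 55 683 55 865 88 88 55 683 88 88 88 88 88 — and concatenate.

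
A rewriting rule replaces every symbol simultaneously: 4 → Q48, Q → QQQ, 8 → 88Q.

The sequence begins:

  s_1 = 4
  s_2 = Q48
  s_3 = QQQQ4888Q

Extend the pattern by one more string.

Rewriting each symbol of QQQQ4888Q: Q→QQQ, Q→QQQ, Q→QQQ, Q→QQQ, 4→Q48, 8→88Q, 8→88Q, 8→88Q, Q→QQQ, which concatenates to QQQ QQQ QQQ QQQ Q48 88Q 88Q 88Q QQQ.

QQQQQQQQQQQQQ4888Q88Q88QQQQ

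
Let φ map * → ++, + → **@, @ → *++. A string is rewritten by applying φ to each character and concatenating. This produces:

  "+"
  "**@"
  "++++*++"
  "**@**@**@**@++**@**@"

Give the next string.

Replace each of the 20 characters of **@**@**@**@++**@**@ in place — ++ ++ *++ ++ ++ *++ ++ ++ *++ ++ ++ *++ **@ **@ ++ ++ *++ ++ ++ *++ — and concatenate.

++++*++++++*++++++*++++++*++**@**@++++*++++++*++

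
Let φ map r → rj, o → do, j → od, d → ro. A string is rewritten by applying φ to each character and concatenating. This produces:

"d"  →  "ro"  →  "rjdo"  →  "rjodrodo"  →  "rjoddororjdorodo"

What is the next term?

Replace each of the 16 characters of rjoddororjdorodo in place — rj od do ro ro do rj do rj od ro do rj do ro do — and concatenate.

rjoddororodorjdorjodrodorjdorodo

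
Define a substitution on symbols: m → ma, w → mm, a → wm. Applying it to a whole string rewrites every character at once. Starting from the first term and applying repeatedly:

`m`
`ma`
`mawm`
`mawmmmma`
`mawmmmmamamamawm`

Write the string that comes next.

mawmmmmamamamawmmawmmawmmawmmmma

φ(mawmmmmamamamawm) expands symbol-by-symbol to ma wm mm ma ma ma ma wm ma wm ma wm ma wm mm ma; joining the 16 pieces gives the next term.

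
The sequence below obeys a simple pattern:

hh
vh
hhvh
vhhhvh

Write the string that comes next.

This is a Fibonacci-style word recurrence s(k) = s(k−2)·s(k−1): e.g. hh·vh = hhvh.
So term 5 is hhvh·vhhhvh.

hhvhvhhhvh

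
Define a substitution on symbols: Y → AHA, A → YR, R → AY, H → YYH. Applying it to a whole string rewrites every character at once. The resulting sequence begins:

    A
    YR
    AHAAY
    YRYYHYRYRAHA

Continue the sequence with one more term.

Apply φ to YRYYHYRYRAHA symbol by symbol: Y→AHA, R→AY, Y→AHA, Y→AHA, H→YYH, Y→AHA, R→AY, Y→AHA, R→AY, A→YR, H→YYH, A→YR; joined: AHA AY AHA AHA YYH AHA AY AHA AY YR YYH YR.

AHAAYAHAAHAYYHAHAAYAHAAYYRYYHYR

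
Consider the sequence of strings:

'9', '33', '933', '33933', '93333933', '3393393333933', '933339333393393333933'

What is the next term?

3393393333933933339333393393333933

Each term (from the third on) is the two preceding terms concatenated in order: term 3 = 9·33 = 933.
Continuing: 3393393333933 · 933339333393393333933 gives term 8.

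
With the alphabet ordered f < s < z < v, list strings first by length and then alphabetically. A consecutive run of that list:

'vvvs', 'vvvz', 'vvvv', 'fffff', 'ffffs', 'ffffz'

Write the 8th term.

Stepping forward 2 times from ffffz: ffffz → ffffv, then the target.

fffsf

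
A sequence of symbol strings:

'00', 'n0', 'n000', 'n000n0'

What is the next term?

This is a Fibonacci-style word recurrence s(k) = s(k−1)·s(k−2): e.g. n0·00 = n000.
Continuing: n000n0 · n000 gives term 5.

n000n0n000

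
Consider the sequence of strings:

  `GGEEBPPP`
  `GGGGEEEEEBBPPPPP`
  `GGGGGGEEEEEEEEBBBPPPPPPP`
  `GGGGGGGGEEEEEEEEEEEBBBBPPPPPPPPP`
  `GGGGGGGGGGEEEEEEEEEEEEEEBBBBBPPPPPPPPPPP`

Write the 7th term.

Each string has the form G^{2n} E^{3n-1} B^{n} P^{2n+1} (n = 1, 2, …).
Setting n = 7 gives 14, 20, 7, 15 characters in each block.

GGGGGGGGGGGGGGEEEEEEEEEEEEEEEEEEEEBBBBBBBPPPPPPPPPPPPPPP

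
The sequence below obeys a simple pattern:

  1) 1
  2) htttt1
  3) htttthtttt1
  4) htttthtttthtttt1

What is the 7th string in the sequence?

htttthtttthtttthtttthtttthtttt1

The strings grow by a fixed prefix htttt each time.
From htttthtttthtttt1, 3 further steps: htttthtttthtttt1 → htttthtttthtttthtttt1 → htttthtttthtttthtttthtttt1 → (answer).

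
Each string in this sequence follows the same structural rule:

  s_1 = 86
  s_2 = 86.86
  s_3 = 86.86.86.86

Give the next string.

s(k+1) = s(k)·.·s(k) — each term doubles the last with '.' between the halves.
One more doubling of 86.86.86.86 gives the answer.

86.86.86.86.86.86.86.86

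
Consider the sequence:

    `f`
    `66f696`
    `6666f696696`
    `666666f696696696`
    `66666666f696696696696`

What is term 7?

Every step adds 66 to the front and 696 to the end of the previous string.
From 66666666f696696696696, 2 further steps: 66666666f696696696696 → 6666666666f696696696696696 → (answer).

666666666666f696696696696696696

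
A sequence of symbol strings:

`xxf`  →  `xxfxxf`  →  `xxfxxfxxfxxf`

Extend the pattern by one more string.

Each string is two copies of the previous one concatenated.
So the next term is two copies of xxfxxfxxfxxf.

xxfxxfxxfxxfxxfxxfxxfxxf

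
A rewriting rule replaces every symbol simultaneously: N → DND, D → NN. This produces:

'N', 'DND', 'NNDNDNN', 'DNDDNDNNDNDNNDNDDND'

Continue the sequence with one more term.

NNDNDNNNNDNDNNDNDDNDNNDNDNNDNDDNDNNDNDNNNNDNDNN

Applying the rule to each of the 19 symbols of DNDDNDNNDNDNNDNDDND gives the pieces NN DND NN NN DND NN DND DND NN DND NN DND DND NN DND NN NN DND NN, which concatenate to the answer.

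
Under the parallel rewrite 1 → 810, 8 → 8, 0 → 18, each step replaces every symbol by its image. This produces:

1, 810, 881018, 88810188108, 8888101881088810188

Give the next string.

Applying the rule to each of the 19 symbols of 8888101881088810188 gives the pieces 8 8 8 8 810 18 810 8 8 810 18 8 8 8 810 18 810 8 8, which concatenate to the answer.

88888101881088810188888101881088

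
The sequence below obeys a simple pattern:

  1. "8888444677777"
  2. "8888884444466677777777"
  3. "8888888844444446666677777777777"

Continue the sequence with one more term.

Reading off run lengths: 8 runs 4, 6, 8; 4 runs 3, 5, 7; 6 runs 1, 3, 5; 7 runs 5, 8, 11 — each is linear in n (n = 1, 2, …).
At n = 4 the blocks have lengths 10, 9, 7, 14.

8888888888444444444666666677777777777777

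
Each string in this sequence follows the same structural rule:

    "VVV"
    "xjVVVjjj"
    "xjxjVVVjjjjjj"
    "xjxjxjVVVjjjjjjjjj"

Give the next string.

xjxjxjxjVVVjjjjjjjjjjjj

Each term wraps the previous one in xj on the left and jjj on the right.
So the next term is xj·xjxjxjVVVjjjjjjjjj·jjj.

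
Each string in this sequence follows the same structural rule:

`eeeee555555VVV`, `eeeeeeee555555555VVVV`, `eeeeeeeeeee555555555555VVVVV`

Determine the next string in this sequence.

The n-th term is 3n-1 e's then 3n 5's then n+1 V's, where the shown terms are n = 2, 3, 4.
At n = 5 the blocks have lengths 14, 15, 6.

eeeeeeeeeeeeee555555555555555VVVVVV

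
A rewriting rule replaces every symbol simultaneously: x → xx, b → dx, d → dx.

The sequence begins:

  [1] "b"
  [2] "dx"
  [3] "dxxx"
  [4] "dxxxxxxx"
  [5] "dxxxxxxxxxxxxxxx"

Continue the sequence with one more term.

dxxxxxxxxxxxxxxxxxxxxxxxxxxxxxxx

Applying the rule to each of the 16 symbols of dxxxxxxxxxxxxxxx gives the pieces dx xx xx xx xx xx xx xx xx xx xx xx xx xx xx xx, which concatenate to the answer.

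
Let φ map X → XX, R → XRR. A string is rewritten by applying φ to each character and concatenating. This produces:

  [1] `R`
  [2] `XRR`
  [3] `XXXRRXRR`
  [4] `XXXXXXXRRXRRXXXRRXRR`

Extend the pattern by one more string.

Rewriting the 20 symbols of XXXXXXXRRXRRXXXRRXRR one by one yields XX XX XX XX XX XX XX XRR XRR XX XRR XRR XX XX XX XRR XRR XX XRR XRR; concatenated:

XXXXXXXXXXXXXXXRRXRRXXXRRXRRXXXXXXXRRXRRXXXRRXRR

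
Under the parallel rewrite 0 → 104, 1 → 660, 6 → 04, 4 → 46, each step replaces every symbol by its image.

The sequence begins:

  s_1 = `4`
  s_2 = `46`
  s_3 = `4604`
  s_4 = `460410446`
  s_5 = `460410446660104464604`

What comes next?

Rewriting the 21 symbols of 460410446660104464604 one by one yields 46 04 104 46 660 104 46 46 04 04 04 104 660 104 46 46 04 46 04 104 46; concatenated:

4604104466601044646040404104660104464604460410446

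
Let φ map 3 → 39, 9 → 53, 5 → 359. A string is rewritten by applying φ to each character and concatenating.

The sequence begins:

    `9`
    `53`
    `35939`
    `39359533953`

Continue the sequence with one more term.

3953393595335939395335939

Apply φ to 39359533953 symbol by symbol: 3→39, 9→53, 3→39, 5→359, 9→53, 5→359, 3→39, 3→39, 9→53, 5→359, 3→39; joined: 39 53 39 359 53 359 39 39 53 359 39.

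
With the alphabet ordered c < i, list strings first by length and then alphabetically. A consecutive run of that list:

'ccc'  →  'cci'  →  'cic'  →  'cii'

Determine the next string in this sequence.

The successor of cii increments the rightmost position that isn't already i and resets every position after it to c.

icc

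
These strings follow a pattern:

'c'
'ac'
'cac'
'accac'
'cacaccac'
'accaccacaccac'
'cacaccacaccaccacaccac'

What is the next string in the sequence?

From term 3 onward, concatenate the second-to-last term with the last: c·ac = cac, ac·cac = accac, …
Continuing: accaccacaccac · cacaccacaccaccacaccac gives term 8.

accaccacaccaccacaccacaccaccacaccac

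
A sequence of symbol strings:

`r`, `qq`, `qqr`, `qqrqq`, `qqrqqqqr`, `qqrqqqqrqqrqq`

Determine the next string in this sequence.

This is a Fibonacci-style word recurrence s(k) = s(k−1)·s(k−2): e.g. qq·r = qqr.
The next term joins qqrqqqqrqqrqq and qqrqqqqr.

qqrqqqqrqqrqqqqrqqqqr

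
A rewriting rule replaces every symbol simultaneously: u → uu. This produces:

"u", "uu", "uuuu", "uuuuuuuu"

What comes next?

Rewriting each symbol of uuuuuuuu: u→uu, u→uu, u→uu, u→uu, u→uu, u→uu, u→uu, u→uu, which concatenates to uu uu uu uu uu uu uu uu.

uuuuuuuuuuuuuuuu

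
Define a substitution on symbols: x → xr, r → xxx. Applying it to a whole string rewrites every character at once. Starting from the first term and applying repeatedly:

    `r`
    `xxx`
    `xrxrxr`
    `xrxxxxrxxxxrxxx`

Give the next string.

Applying the rule to each of the 15 symbols of xrxxxxrxxxxrxxx gives the pieces xr xxx xr xr xr xr xxx xr xr xr xr xxx xr xr xr, which concatenate to the answer.

xrxxxxrxrxrxrxxxxrxrxrxrxxxxrxrxr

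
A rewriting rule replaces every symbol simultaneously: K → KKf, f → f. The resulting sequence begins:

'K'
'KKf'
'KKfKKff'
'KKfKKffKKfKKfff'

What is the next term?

Rewriting the 15 symbols of KKfKKffKKfKKfff one by one yields KKf KKf f KKf KKf f f KKf KKf f KKf KKf f f f; concatenated:

KKfKKffKKfKKfffKKfKKffKKfKKffff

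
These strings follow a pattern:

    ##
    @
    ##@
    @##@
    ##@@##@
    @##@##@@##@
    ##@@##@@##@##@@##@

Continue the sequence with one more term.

This is a Fibonacci-style word recurrence s(k) = s(k−2)·s(k−1): e.g. ##·@ = ##@.
The next term joins @##@##@@##@ and ##@@##@@##@##@@##@.

@##@##@@##@##@@##@@##@##@@##@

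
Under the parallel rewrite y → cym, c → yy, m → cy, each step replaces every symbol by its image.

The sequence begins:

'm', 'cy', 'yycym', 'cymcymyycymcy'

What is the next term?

yycymcyyycymcycymcymyycymcyyycym

Applying the rule to each of the 13 symbols of cymcymyycymcy gives the pieces yy cym cy yy cym cy cym cym yy cym cy yy cym, which concatenate to the answer.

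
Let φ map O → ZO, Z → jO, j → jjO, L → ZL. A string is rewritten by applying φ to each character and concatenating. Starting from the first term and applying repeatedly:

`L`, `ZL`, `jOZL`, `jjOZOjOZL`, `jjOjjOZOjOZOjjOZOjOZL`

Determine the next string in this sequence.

φ(jjOjjOZOjOZOjjOZOjOZL) expands symbol-by-symbol to jjO jjO ZO jjO jjO ZO jO ZO jjO ZO jO ZO jjO jjO ZO jO ZO jjO ZO jO ZL; joining the 21 pieces gives the next term.

jjOjjOZOjjOjjOZOjOZOjjOZOjOZOjjOjjOZOjOZOjjOZOjOZL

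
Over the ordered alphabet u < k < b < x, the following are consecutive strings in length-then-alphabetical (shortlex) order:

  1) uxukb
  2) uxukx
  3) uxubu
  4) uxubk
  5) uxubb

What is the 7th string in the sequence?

Stepping forward 2 times from uxubb: uxubb → uxubx, then the target.

uxuxu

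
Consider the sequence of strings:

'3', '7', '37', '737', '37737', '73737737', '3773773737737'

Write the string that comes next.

This is a Fibonacci-style word recurrence s(k) = s(k−2)·s(k−1): e.g. 3·7 = 37.
The next term joins 73737737 and 3773773737737.

737377373773773737737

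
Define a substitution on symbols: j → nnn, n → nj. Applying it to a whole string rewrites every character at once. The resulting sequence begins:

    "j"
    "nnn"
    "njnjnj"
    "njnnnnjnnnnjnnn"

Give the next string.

Replace each of the 15 characters of njnnnnjnnnnjnnn in place — nj nnn nj nj nj nj nnn nj nj nj nj nnn nj nj nj — and concatenate.

njnnnnjnjnjnjnnnnjnjnjnjnnnnjnjnj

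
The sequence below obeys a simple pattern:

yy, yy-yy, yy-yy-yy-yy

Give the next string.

s(k+1) = s(k)·-·s(k) — each term doubles the last with '-' between the halves.
So the next term is two copies of yy-yy-yy-yy with '-' between the halves.

yy-yy-yy-yy-yy-yy-yy-yy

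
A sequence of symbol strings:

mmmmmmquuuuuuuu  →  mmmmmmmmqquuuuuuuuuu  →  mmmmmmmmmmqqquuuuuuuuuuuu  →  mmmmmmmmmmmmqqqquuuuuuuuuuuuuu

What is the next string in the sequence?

The n-th term is 2n m's then n-2 q's then 2n+2 u's, where the shown terms are n = 3, 4, 5, 6.
For the next term, n = 7, so the run lengths are 14, 5, 16.

mmmmmmmmmmmmmmqqqqquuuuuuuuuuuuuuuu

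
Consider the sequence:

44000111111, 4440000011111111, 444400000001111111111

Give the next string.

44444000000000111111111111

Each string has the form 4^{n} 0^{2n-1} 1^{2n+2}, where the shown terms are n = 2, 3, 4.
For the next term, n = 5, so the run lengths are 5, 9, 12.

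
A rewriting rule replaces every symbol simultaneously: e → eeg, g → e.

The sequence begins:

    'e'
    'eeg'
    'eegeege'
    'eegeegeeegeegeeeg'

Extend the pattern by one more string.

eegeegeeegeegeeegeegeegeeegeegeeegeegeege

Replace each of the 17 characters of eegeegeeegeegeeeg in place — eeg eeg e eeg eeg e eeg eeg eeg e eeg eeg e eeg eeg eeg e — and concatenate.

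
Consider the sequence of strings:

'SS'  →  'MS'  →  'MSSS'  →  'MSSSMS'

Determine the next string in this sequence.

MSSSMSMSSS

Each term (from the third on) is the previous term followed by the one before it: term 3 = MS·SS = MSSS.
So term 5 is MSSSMS·MSSS.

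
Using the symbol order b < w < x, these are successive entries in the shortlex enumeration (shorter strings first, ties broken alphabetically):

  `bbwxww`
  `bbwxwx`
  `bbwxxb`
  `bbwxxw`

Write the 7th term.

bbxbbw

Continuing the enumeration 3 steps past bbwxxw: bbwxxw → bbwxxx → bbxbbb → (answer).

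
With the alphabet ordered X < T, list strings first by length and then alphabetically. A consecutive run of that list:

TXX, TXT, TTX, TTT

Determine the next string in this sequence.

XXXX

After TTT the length-3 strings are exhausted; the first length-4 string is 4 copies of X.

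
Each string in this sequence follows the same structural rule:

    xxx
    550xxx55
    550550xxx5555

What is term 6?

Every step adds 550 to the front and 55 to the end of the previous string.
From 550550xxx5555, 3 further steps: 550550xxx5555 → 550550550xxx555555 → 550550550550xxx55555555 → (answer).

550550550550550xxx5555555555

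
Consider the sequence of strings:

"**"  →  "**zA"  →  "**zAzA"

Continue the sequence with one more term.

**zAzAzA

The strings grow by a fixed suffix zA each time.
One more step from **zAzA gives the answer.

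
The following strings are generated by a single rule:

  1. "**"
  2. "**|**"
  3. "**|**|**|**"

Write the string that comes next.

Each string is two copies of the previous one joined by '|'.
So the next term is two copies of **|**|**|** with '|' between the halves.

**|**|**|**|**|**|**|**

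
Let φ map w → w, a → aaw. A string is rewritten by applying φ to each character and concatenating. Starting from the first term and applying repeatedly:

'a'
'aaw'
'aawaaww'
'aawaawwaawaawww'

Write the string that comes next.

Rewriting the 15 symbols of aawaawwaawaawww one by one yields aaw aaw w aaw aaw w w aaw aaw w aaw aaw w w w; concatenated:

aawaawwaawaawwwaawaawwaawaawwww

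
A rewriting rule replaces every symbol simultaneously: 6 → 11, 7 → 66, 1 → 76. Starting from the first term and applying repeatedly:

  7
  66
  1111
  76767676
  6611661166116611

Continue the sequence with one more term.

Rewriting the 16 symbols of 6611661166116611 one by one yields 11 11 76 76 11 11 76 76 11 11 76 76 11 11 76 76; concatenated:

11117676111176761111767611117676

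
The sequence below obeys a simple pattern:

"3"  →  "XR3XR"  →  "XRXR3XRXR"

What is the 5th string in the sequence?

XRXRXRXR3XRXRXRXR

s(k+1) = XR·s(k)·XR, so each term gains XR as a prefix and XR as a suffix.
From XRXR3XRXR, 2 further steps: XRXR3XRXR → XRXRXR3XRXRXR → (answer).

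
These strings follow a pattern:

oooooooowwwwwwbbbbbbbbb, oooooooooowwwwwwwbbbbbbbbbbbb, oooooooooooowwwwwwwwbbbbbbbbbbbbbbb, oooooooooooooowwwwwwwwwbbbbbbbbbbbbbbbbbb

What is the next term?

Reading off run lengths: o runs 8, 10, 12, 14; w runs 6, 7, 8, 9; b runs 9, 12, 15, 18 — each is linear in n, where the shown terms are n = 3, 4, 5, 6.
Setting n = 7 gives 16, 10, 21 characters in each block.

oooooooooooooooowwwwwwwwwwbbbbbbbbbbbbbbbbbbbbb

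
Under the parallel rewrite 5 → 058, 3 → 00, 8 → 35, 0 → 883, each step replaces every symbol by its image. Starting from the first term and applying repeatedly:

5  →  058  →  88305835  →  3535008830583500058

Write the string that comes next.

0005800058883883353500883058350005888388388305835

Replace each of the 19 characters of 3535008830583500058 in place — 00 058 00 058 883 883 35 35 00 883 058 35 00 058 883 883 883 058 35 — and concatenate.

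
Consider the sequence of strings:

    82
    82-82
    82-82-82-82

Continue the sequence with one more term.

s(k+1) = s(k)·-·s(k) — each term doubles the last with '-' between the halves.
One more doubling of 82-82-82-82 gives the answer.

82-82-82-82-82-82-82-82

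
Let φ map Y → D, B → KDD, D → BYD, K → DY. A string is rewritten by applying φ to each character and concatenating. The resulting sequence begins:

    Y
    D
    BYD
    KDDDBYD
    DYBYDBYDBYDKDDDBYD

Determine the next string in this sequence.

Replace each of the 18 characters of DYBYDBYDBYDKDDDBYD in place — BYD D KDD D BYD KDD D BYD KDD D BYD DY BYD BYD BYD KDD D BYD — and concatenate.

BYDDKDDDBYDKDDDBYDKDDDBYDDYBYDBYDBYDKDDDBYD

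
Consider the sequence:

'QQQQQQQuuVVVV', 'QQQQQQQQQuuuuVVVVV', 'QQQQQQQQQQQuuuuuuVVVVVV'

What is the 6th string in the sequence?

Reading off run lengths: Q runs 7, 9, 11; u runs 2, 4, 6; V runs 4, 5, 6 — each is linear in n, where the shown terms are n = 2, 3, 4.
For term 6, n = 7, so the run lengths are 17, 12, 9.

QQQQQQQQQQQQQQQQQuuuuuuuuuuuuVVVVVVVVV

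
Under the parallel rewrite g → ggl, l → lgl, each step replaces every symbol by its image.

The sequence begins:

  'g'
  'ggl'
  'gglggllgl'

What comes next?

gglggllglgglggllgllglggllgl

Apply φ to gglggllgl symbol by symbol: g→ggl, g→ggl, l→lgl, g→ggl, g→ggl, l→lgl, l→lgl, g→ggl, l→lgl; joined: ggl ggl lgl ggl ggl lgl lgl ggl lgl.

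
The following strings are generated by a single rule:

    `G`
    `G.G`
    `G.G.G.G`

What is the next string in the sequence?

Every step duplicates the string with '.' between the halves.
One more doubling of G.G.G.G gives the answer.

G.G.G.G.G.G.G.G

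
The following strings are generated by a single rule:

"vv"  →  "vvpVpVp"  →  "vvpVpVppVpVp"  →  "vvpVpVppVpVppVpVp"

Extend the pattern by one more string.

vvpVpVppVpVppVpVppVpVp

Each term is the previous one with pVpVp appended.
One more step from vvpVpVppVpVppVpVp gives the answer.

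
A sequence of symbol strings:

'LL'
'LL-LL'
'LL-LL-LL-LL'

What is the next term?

LL-LL-LL-LL-LL-LL-LL-LL

Each string is two copies of the previous one joined by '-'.
So the next term is two copies of LL-LL-LL-LL with '-' between the halves.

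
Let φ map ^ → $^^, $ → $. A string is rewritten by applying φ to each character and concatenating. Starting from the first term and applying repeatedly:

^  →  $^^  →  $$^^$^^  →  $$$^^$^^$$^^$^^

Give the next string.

$$$$^^$^^$$^^$^^$$$^^$^^$$^^$^^

Replace each of the 15 characters of $$$^^$^^$$^^$^^ in place — $ $ $ $^^ $^^ $ $^^ $^^ $ $ $^^ $^^ $ $^^ $^^ — and concatenate.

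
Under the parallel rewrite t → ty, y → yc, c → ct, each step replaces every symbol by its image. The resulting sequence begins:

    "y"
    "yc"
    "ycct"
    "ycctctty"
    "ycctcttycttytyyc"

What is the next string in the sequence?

Rewriting the 16 symbols of ycctcttycttytyyc one by one yields yc ct ct ty ct ty ty yc ct ty ty yc ty yc yc ct; concatenated:

ycctcttycttytyyccttytyyctyycycct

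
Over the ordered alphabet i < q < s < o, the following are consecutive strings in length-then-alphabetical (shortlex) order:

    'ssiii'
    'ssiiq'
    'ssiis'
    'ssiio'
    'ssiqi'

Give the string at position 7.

Stepping forward 2 times from ssiqi: ssiqi → ssiqq, then the target.

ssiqs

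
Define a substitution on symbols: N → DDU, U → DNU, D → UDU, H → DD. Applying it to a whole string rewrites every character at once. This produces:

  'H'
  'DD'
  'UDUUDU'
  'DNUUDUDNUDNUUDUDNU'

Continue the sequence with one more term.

Replace each of the 18 characters of DNUUDUDNUDNUUDUDNU in place — UDU DDU DNU DNU UDU DNU UDU DDU DNU UDU DDU DNU DNU UDU DNU UDU DDU DNU — and concatenate.

UDUDDUDNUDNUUDUDNUUDUDDUDNUUDUDDUDNUDNUUDUDNUUDUDDUDNU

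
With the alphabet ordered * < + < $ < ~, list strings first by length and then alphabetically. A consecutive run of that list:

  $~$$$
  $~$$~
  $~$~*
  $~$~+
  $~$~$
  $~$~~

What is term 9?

Stepping forward 3 times from $~$~~: $~$~~ → $~~** → $~~*+, then the target.

$~~*$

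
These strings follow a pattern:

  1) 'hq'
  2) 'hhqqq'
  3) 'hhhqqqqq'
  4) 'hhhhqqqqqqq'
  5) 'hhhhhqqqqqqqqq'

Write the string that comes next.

Each string has the form h^{n} q^{2n-1} (n = 1, 2, …).
At n = 6 the blocks have lengths 6, 11.

hhhhhhqqqqqqqqqqq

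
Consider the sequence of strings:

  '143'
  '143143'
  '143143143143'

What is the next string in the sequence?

s(k+1) = s(k)·s(k) — each term doubles the last.
Doubling 143143143143:

143143143143143143143143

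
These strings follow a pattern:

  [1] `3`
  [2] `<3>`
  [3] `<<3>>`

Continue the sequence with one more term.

<<<3>>>

Every step adds < to the front and > to the end of the previous string.
So the next term is <·<<3>>·>.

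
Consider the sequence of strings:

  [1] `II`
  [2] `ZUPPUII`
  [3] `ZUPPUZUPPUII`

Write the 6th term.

ZUPPUZUPPUZUPPUZUPPUZUPPUII

The strings grow by a fixed prefix ZUPPU each time.
From ZUPPUZUPPUII, 3 further steps: ZUPPUZUPPUII → ZUPPUZUPPUZUPPUII → ZUPPUZUPPUZUPPUZUPPUII → (answer).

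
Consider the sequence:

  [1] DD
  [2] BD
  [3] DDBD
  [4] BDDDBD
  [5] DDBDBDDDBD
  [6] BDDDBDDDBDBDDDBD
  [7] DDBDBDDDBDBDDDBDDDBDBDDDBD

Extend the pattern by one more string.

Each term (from the third on) is the two preceding terms concatenated in order: term 3 = DD·BD = DDBD.
The next term joins BDDDBDDDBDBDDDBD and DDBDBDDDBDBDDDBDDDBDBDDDBD.

BDDDBDDDBDBDDDBDDDBDBDDDBDBDDDBDDDBDBDDDBD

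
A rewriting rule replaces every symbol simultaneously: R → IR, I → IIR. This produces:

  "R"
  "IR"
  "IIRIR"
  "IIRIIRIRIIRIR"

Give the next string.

IIRIIRIRIIRIIRIRIIRIRIIRIIRIRIIRIR

Replace each of the 13 characters of IIRIIRIRIIRIR in place — IIR IIR IR IIR IIR IR IIR IR IIR IIR IR IIR IR — and concatenate.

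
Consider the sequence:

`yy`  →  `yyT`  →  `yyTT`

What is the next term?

Each term is the previous one with T appended.
Applying this once more to yyTT:

yyTTT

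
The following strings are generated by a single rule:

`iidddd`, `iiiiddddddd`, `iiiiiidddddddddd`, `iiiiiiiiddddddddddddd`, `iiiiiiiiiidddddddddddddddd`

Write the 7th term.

The n-th term is 2n i's then 3n+1 d's (n = 1, 2, …).
At n = 7 the blocks have lengths 14, 22.

iiiiiiiiiiiiiidddddddddddddddddddddd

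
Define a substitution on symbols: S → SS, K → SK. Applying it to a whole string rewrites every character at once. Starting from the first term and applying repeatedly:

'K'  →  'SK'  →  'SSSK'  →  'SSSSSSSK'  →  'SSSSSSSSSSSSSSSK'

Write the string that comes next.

Rewriting the 16 symbols of SSSSSSSSSSSSSSSK one by one yields SS SS SS SS SS SS SS SS SS SS SS SS SS SS SS SK; concatenated:

SSSSSSSSSSSSSSSSSSSSSSSSSSSSSSSK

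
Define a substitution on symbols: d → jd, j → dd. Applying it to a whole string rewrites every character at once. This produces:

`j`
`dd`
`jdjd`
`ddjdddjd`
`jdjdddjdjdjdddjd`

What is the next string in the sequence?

Applying the rule to each of the 16 symbols of jdjdddjdjdjdddjd gives the pieces dd jd dd jd jd jd dd jd dd jd dd jd jd jd dd jd, which concatenate to the answer.

ddjdddjdjdjdddjdddjdddjdjdjdddjd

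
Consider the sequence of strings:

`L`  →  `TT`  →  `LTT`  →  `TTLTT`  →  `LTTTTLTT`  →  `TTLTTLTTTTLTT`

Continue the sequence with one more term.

From term 3 onward, concatenate the second-to-last term with the last: L·TT = LTT, TT·LTT = TTLTT, …
So term 7 is LTTTTLTT·TTLTTLTTTTLTT.

LTTTTLTTTTLTTLTTTTLTT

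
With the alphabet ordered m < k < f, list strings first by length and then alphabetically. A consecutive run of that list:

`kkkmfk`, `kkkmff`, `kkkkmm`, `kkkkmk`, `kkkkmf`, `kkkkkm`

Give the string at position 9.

kkkkfm

Continuing the enumeration 3 steps past kkkkkm: kkkkkm → kkkkkk → kkkkkf → (answer).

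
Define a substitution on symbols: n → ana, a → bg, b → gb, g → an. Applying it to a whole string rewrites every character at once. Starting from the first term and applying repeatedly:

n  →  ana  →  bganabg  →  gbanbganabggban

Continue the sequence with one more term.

Rewriting the 15 symbols of gbanbganabggban one by one yields an gb bg ana gb an bg ana bg gb an an gb bg ana; concatenated:

angbbganagbanbganabggbanangbbgana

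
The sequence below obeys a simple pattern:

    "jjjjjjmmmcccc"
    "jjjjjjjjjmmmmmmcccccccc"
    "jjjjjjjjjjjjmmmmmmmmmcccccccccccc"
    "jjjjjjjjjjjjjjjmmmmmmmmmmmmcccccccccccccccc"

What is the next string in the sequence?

Each string has the form j^{3n+3} m^{3n} c^{4n} (n = 1, 2, …).
At n = 5 the blocks have lengths 18, 15, 20.

jjjjjjjjjjjjjjjjjjmmmmmmmmmmmmmmmcccccccccccccccccccc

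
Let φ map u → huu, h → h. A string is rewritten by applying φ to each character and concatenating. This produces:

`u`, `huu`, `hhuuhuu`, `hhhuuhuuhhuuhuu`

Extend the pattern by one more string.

Applying the rule to each of the 15 symbols of hhhuuhuuhhuuhuu gives the pieces h h h huu huu h huu huu h h huu huu h huu huu, which concatenate to the answer.

hhhhuuhuuhhuuhuuhhhuuhuuhhuuhuu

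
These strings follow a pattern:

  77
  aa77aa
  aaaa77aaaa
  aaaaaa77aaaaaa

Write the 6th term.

s(k+1) = aa·s(k)·aa, so each term gains aa as a prefix and aa as a suffix.
From aaaaaa77aaaaaa, 2 further steps: aaaaaa77aaaaaa → aaaaaaaa77aaaaaaaa → (answer).

aaaaaaaaaa77aaaaaaaaaa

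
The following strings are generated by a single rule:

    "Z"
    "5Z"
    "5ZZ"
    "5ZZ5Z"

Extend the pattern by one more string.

From term 3 onward, concatenate the last term with the second-to-last: 5Z·Z = 5ZZ, 5ZZ·5Z = 5ZZ5Z, …
Continuing: 5ZZ5Z · 5ZZ gives term 5.

5ZZ5Z5ZZ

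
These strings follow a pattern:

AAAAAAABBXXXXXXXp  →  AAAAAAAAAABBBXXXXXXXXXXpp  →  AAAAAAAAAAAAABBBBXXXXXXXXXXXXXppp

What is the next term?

Term n consists of 3n+1 A's, followed by n B's, followed by 3n+1 X's, followed by n-1 p's, where the shown terms are n = 2, 3, 4.
Setting n = 5 gives 16, 5, 16, 4 characters in each block.

AAAAAAAAAAAAAAAABBBBBXXXXXXXXXXXXXXXXpppp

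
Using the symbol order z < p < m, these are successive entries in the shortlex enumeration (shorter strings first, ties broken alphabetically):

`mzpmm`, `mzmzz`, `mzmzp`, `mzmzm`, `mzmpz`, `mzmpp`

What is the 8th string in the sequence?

Stepping forward 2 times from mzmpp: mzmpp → mzmpm, then the target.

mzmmz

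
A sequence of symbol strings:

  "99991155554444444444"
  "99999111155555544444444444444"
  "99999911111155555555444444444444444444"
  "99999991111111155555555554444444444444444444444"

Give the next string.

Reading off run lengths: 9 runs 4, 5, 6, 7; 1 runs 2, 4, 6, 8; 5 runs 4, 6, 8, 10; 4 runs 10, 14, 18, 22 — each is linear in n, where the shown terms are n = 2, 3, 4, 5.
At n = 6 the blocks have lengths 8, 10, 12, 26.

99999999111111111155555555555544444444444444444444444444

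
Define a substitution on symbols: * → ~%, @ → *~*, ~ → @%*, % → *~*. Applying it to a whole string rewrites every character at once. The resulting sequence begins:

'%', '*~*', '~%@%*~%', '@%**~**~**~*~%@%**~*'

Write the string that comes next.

Rewriting the 20 symbols of @%**~**~**~*~%@%**~* one by one yields *~* *~* ~% ~% @%* ~% ~% @%* ~% ~% @%* ~% @%* *~* *~* *~* ~% ~% @%* ~%; concatenated:

*~**~*~%~%@%*~%~%@%*~%~%@%*~%@%**~**~**~*~%~%@%*~%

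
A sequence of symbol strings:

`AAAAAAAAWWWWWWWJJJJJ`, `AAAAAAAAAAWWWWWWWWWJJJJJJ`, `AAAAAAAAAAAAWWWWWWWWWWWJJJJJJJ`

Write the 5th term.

The n-th term is 2n+2 A's then 2n+1 W's then n+2 J's, where the shown terms are n = 3, 4, 5.
For term 5, n = 7, so the run lengths are 16, 15, 9.

AAAAAAAAAAAAAAAAWWWWWWWWWWWWWWWJJJJJJJJJ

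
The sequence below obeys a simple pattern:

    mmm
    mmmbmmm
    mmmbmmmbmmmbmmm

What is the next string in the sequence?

Each string is two copies of the previous one joined by 'b'.
So the next term is two copies of mmmbmmmbmmmbmmm with 'b' between the halves.

mmmbmmmbmmmbmmmbmmmbmmmbmmmbmmm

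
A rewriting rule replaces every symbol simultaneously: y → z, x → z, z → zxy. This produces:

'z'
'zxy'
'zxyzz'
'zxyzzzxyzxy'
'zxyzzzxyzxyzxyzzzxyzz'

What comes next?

Rewriting the 21 symbols of zxyzzzxyzxyzxyzzzxyzz one by one yields zxy z z zxy zxy zxy z z zxy z z zxy z z zxy zxy zxy z z zxy zxy; concatenated:

zxyzzzxyzxyzxyzzzxyzzzxyzzzxyzxyzxyzzzxyzxy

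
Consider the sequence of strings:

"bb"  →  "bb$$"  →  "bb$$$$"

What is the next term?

The strings grow by a fixed suffix $$ each time.
Applying this once more to bb$$$$:

bb$$$$$$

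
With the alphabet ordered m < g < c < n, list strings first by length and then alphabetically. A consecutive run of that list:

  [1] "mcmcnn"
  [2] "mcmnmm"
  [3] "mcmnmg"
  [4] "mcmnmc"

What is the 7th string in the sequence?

mcmngg

Advancing 3 positions from mcmnmc through mcmnmc → mcmnmn → mcmngm reaches term 7.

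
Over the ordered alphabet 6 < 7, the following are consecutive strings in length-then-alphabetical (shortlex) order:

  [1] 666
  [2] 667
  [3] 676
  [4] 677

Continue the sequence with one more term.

The successor of 677 increments the rightmost position that isn't already 7 and resets every position after it to 6.

766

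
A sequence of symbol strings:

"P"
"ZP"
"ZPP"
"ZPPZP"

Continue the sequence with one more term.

Each term (from the third on) is the previous term followed by the one before it: term 3 = ZP·P = ZPP.
Continuing: ZPPZP · ZPP gives term 5.

ZPPZPZPP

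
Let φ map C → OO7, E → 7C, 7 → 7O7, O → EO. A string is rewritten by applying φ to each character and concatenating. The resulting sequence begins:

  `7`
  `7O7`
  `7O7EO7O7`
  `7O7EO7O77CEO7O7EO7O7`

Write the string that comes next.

Applying the rule to each of the 20 symbols of 7O7EO7O77CEO7O7EO7O7 gives the pieces 7O7 EO 7O7 7C EO 7O7 EO 7O7 7O7 OO7 7C EO 7O7 EO 7O7 7C EO 7O7 EO 7O7, which concatenate to the answer.

7O7EO7O77CEO7O7EO7O77O7OO77CEO7O7EO7O77CEO7O7EO7O7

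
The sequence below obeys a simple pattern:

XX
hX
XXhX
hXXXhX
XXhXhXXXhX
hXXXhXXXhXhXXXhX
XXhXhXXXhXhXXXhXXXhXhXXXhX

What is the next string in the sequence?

Each term (from the third on) is the two preceding terms concatenated in order: term 3 = XX·hX = XXhX.
So term 8 is hXXXhXXXhXhXXXhX·XXhXhXXXhXhXXXhXXXhXhXXXhX.

hXXXhXXXhXhXXXhXXXhXhXXXhXhXXXhXXXhXhXXXhX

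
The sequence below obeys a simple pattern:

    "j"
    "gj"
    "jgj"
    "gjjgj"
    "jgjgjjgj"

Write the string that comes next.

This is a Fibonacci-style word recurrence s(k) = s(k−2)·s(k−1): e.g. j·gj = jgj.
Continuing: gjjgj · jgjgjjgj gives term 6.

gjjgjjgjgjjgj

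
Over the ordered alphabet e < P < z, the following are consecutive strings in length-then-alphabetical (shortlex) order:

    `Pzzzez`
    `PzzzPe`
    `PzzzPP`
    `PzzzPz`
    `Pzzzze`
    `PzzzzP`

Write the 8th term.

zeeeee

Advancing 2 positions from PzzzzP through PzzzzP → Pzzzzz reaches term 8.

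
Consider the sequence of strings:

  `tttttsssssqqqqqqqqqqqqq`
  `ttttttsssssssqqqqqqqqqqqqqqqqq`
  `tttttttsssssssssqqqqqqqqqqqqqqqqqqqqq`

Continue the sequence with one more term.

The n-th term is n+2 t's then 2n-1 s's then 4n+1 q's, where the shown terms are n = 3, 4, 5.
For the next term, n = 6, so the run lengths are 8, 11, 25.

ttttttttsssssssssssqqqqqqqqqqqqqqqqqqqqqqqqq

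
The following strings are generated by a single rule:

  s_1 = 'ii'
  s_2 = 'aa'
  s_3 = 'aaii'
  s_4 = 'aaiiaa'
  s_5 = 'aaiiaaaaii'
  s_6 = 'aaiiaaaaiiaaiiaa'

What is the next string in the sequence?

Each term (from the third on) is the previous term followed by the one before it: term 3 = aa·ii = aaii.
So term 7 is aaiiaaaaiiaaiiaa·aaiiaaaaii.

aaiiaaaaiiaaiiaaaaiiaaaaii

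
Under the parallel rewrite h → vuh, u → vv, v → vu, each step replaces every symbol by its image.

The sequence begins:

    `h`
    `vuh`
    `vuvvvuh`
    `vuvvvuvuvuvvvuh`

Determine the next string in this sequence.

Replace each of the 15 characters of vuvvvuvuvuvvvuh in place — vu vv vu vu vu vv vu vv vu vv vu vu vu vv vuh — and concatenate.

vuvvvuvuvuvvvuvvvuvvvuvuvuvvvuh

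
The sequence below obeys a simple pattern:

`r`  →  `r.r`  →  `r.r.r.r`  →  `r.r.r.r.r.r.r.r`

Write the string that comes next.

r.r.r.r.r.r.r.r.r.r.r.r.r.r.r.r

Every step duplicates the string with '.' between the halves.
So the next term is two copies of r.r.r.r.r.r.r.r with '.' between the halves.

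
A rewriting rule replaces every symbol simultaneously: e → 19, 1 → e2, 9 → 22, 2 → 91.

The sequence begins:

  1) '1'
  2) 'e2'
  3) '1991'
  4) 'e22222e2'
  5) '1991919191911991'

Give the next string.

e22222e222e222e222e222e2e22222e2

Replace each of the 16 characters of 1991919191911991 in place — e2 22 22 e2 22 e2 22 e2 22 e2 22 e2 e2 22 22 e2 — and concatenate.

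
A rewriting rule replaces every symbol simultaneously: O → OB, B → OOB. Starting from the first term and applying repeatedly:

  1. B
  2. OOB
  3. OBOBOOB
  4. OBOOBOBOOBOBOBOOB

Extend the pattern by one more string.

Replace each of the 17 characters of OBOOBOBOOBOBOBOOB in place — OB OOB OB OB OOB OB OOB OB OB OOB OB OOB OB OOB OB OB OOB — and concatenate.

OBOOBOBOBOOBOBOOBOBOBOOBOBOOBOBOOBOBOBOOB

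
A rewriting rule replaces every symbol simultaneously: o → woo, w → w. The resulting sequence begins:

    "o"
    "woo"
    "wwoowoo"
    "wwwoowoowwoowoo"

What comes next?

Rewriting the 15 symbols of wwwoowoowwoowoo one by one yields w w w woo woo w woo woo w w woo woo w woo woo; concatenated:

wwwwoowoowwoowoowwwoowoowwoowoo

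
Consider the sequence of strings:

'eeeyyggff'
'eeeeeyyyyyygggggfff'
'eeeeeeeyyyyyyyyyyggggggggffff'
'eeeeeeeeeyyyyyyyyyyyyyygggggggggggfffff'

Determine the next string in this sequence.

eeeeeeeeeeeyyyyyyyyyyyyyyyyyyggggggggggggggffffff

Reading off run lengths: e runs 3, 5, 7, 9; y runs 2, 6, 10, 14; g runs 2, 5, 8, 11; f runs 2, 3, 4, 5 — each is linear in n (n = 1, 2, …).
At n = 5 the blocks have lengths 11, 18, 14, 6.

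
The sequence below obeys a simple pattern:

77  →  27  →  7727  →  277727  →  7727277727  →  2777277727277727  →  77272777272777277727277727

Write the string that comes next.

277727772727772777272777272777277727277727

This is a Fibonacci-style word recurrence s(k) = s(k−2)·s(k−1): e.g. 77·27 = 7727.
The next term joins 2777277727277727 and 77272777272777277727277727.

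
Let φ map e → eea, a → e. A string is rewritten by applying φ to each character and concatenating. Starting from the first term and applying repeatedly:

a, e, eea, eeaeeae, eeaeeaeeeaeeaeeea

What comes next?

Rewriting the 17 symbols of eeaeeaeeeaeeaeeea one by one yields eea eea e eea eea e eea eea eea e eea eea e eea eea eea e; concatenated:

eeaeeaeeeaeeaeeeaeeaeeaeeeaeeaeeeaeeaeeae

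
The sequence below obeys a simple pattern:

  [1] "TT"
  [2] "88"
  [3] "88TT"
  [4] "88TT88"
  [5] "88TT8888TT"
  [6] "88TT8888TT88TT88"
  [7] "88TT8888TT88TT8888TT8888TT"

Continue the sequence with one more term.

From term 3 onward, concatenate the last term with the second-to-last: 88·TT = 88TT, 88TT·88 = 88TT88, …
So term 8 is 88TT8888TT88TT8888TT8888TT·88TT8888TT88TT88.

88TT8888TT88TT8888TT8888TT88TT8888TT88TT88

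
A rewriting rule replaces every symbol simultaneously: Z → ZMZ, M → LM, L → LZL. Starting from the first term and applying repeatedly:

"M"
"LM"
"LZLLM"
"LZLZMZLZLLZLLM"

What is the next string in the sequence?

Applying the rule to each of the 14 symbols of LZLZMZLZLLZLLM gives the pieces LZL ZMZ LZL ZMZ LM ZMZ LZL ZMZ LZL LZL ZMZ LZL LZL LM, which concatenate to the answer.

LZLZMZLZLZMZLMZMZLZLZMZLZLLZLZMZLZLLZLLM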